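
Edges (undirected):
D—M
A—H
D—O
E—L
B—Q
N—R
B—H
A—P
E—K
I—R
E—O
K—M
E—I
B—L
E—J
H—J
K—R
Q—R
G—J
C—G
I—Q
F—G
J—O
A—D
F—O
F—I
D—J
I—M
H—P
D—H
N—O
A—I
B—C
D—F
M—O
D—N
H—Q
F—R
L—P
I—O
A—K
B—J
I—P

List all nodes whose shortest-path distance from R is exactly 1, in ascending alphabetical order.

F, I, K, N, Q

Level 0: R
Level 1: F, I, K, N, Q
Level 2: A, B, D, E, G, H, M, O, P
Level 3: C, J, L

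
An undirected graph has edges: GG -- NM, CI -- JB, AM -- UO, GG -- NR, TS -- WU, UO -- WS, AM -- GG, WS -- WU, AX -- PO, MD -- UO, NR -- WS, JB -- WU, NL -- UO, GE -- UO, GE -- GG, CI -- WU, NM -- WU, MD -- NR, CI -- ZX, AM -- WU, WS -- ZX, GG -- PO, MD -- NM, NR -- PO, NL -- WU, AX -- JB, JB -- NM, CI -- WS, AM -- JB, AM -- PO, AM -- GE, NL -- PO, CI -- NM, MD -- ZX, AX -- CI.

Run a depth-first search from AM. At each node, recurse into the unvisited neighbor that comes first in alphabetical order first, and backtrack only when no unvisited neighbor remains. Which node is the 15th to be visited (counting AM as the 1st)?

Visit AM
AM → GE
GE → GG
GG → NM
NM → CI
CI → AX
AX → JB
JB → WU
WU → NL
NL → PO
PO → NR
NR → MD
MD → UO
UO → WS
WS → ZX
WU → TS

Visit order: AM, GE, GG, NM, CI, AX, JB, WU, NL, PO, NR, MD, UO, WS, ZX, TS

ZX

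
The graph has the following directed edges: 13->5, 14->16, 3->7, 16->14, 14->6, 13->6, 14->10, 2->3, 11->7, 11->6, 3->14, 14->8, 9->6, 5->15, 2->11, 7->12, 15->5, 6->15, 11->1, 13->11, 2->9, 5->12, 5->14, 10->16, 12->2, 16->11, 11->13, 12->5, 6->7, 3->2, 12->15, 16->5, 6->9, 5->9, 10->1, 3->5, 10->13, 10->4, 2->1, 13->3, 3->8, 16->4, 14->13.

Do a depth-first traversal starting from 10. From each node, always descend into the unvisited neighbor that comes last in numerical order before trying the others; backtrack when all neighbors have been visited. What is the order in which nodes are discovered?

10 → 16 → 14 → 13 → 11 → 7 → 12 → 15 → 5 → 9 → 6 → 2 → 3 → 8 → 1 → 4

Visit 10
10 → 16
16 → 14
14 → 13
13 → 11
11 → 7
7 → 12
12 → 15
15 → 5
5 → 9
9 → 6
12 → 2
2 → 3
3 → 8
2 → 1
16 → 4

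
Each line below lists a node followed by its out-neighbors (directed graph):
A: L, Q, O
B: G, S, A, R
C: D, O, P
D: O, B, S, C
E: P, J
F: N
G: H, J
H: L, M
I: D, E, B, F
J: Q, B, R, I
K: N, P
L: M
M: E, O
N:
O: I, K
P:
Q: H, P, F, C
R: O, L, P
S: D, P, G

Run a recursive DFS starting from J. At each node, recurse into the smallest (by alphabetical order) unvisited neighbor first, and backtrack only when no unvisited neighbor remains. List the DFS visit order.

J, B, A, L, M, E, P, O, I, D, C, S, G, H, F, N, K, Q, R

Visit J
J → B
B → A
A → L
L → M
M → E
E → P
M → O
O → I
I → D
D → C
D → S
S → G
G → H
I → F
F → N
O → K
A → Q
B → R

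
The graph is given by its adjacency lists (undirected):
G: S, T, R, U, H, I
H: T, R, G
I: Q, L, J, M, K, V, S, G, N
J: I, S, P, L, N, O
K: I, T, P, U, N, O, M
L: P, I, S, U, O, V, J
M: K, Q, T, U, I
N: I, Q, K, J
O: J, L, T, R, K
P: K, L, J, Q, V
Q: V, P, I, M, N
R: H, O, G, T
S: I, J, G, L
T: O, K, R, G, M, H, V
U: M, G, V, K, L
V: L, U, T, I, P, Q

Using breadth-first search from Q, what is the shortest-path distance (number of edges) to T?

2

Level 0: Q
Level 1: I, M, N, P, V
Level 2: G, J, K, L, S, T, U
Level 3: H, O, R
T first appears at level 2.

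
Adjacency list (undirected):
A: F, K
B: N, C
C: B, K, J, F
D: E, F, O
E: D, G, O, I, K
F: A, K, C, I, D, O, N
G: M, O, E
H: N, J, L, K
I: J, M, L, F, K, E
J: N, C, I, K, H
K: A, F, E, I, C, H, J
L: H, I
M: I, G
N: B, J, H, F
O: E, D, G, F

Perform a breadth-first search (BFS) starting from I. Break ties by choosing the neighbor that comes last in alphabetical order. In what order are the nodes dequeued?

I → M → L → K → J → F → E → G → H → C → A → N → O → D → B

Visit I; enqueue M, L, K, J, F, E → queue [M, L, K, J, F, E]
Visit M; enqueue G → queue [L, K, J, F, E, G]
Visit L; enqueue H → queue [K, J, F, E, G, H]
Visit K; enqueue C, A → queue [J, F, E, G, H, C, A]
Visit J; enqueue N → queue [F, E, G, H, C, A, N]
Visit F; enqueue O, D → queue [E, G, H, C, A, N, O, D]
Visit E → queue [G, H, C, A, N, O, D]
Visit G → queue [H, C, A, N, O, D]
Visit H → queue [C, A, N, O, D]
Visit C; enqueue B → queue [A, N, O, D, B]
Visit A → queue [N, O, D, B]
Visit N → queue [O, D, B]
Visit O → queue [D, B]
Visit D → queue [B]
Visit B → queue []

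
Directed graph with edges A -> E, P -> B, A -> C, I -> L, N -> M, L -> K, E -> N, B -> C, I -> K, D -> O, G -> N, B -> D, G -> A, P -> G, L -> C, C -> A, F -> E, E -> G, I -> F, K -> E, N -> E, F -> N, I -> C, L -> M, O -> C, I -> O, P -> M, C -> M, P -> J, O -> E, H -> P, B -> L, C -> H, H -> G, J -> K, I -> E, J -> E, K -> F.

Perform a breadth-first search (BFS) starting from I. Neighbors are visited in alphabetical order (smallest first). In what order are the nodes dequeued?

Visit I; enqueue C, E, F, K, L, O → queue [C, E, F, K, L, O]
Visit C; enqueue A, H, M → queue [E, F, K, L, O, A, H, M]
Visit E; enqueue G, N → queue [F, K, L, O, A, H, M, G, N]
Visit F → queue [K, L, O, A, H, M, G, N]
Visit K → queue [L, O, A, H, M, G, N]
Visit L → queue [O, A, H, M, G, N]
Visit O → queue [A, H, M, G, N]
Visit A → queue [H, M, G, N]
Visit H; enqueue P → queue [M, G, N, P]
Visit M → queue [G, N, P]
Visit G → queue [N, P]
Visit N → queue [P]
Visit P; enqueue B, J → queue [B, J]
Visit B; enqueue D → queue [J, D]
Visit J → queue [D]
Visit D → queue []

I, C, E, F, K, L, O, A, H, M, G, N, P, B, J, D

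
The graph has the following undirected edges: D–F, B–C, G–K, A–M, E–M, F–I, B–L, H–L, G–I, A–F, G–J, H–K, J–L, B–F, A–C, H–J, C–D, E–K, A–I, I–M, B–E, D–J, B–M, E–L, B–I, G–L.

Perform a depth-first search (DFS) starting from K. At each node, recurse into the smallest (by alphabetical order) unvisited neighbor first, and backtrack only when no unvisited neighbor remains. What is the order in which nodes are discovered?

K, E, B, C, A, F, D, J, G, I, M, L, H

Visit K
K → E
E → B
B → C
C → A
A → F
F → D
D → J
J → G
G → I
I → M
G → L
L → H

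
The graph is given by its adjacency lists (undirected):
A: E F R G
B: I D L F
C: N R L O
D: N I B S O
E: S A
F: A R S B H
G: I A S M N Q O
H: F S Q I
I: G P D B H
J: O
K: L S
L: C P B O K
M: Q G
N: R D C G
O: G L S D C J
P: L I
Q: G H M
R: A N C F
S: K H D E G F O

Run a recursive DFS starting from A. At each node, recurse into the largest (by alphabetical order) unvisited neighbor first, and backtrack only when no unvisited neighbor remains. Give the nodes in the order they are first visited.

Visit A
A → R
R → N
N → G
G → S
S → O
O → L
L → P
P → I
I → H
H → Q
Q → M
H → F
F → B
B → D
L → K
L → C
O → J
S → E

A, R, N, G, S, O, L, P, I, H, Q, M, F, B, D, K, C, J, E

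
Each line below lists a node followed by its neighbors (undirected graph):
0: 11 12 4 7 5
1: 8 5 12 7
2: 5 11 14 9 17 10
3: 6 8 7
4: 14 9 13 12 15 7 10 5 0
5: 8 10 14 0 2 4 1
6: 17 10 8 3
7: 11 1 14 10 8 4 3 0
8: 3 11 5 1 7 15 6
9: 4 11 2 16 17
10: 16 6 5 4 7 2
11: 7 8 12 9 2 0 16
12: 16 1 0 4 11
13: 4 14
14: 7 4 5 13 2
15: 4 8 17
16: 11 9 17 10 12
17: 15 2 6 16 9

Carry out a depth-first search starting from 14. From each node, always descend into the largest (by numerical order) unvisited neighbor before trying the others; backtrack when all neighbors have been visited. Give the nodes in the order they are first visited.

14, 13, 4, 15, 17, 16, 12, 11, 9, 2, 10, 7, 8, 6, 3, 5, 1, 0

Visit 14
14 → 13
13 → 4
4 → 15
15 → 17
17 → 16
16 → 12
12 → 11
11 → 9
9 → 2
2 → 10
10 → 7
7 → 8
8 → 6
6 → 3
8 → 5
5 → 1
5 → 0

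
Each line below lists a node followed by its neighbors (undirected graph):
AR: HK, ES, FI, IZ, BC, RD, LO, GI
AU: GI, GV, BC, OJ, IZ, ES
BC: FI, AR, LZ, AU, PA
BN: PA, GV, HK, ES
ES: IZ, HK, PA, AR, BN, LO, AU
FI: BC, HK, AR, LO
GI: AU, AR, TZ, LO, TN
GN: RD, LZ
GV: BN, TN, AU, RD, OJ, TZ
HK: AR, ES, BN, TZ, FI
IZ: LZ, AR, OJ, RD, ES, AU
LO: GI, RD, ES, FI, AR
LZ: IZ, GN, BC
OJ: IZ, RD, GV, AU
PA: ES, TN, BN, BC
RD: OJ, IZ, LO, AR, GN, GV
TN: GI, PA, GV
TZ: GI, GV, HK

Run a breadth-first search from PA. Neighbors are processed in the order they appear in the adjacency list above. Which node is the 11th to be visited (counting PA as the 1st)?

Visit PA; enqueue ES, TN, BN, BC → queue [ES, TN, BN, BC]
Visit ES; enqueue IZ, HK, AR, LO, AU → queue [TN, BN, BC, IZ, HK, AR, LO, AU]
Visit TN; enqueue GI, GV → queue [BN, BC, IZ, HK, AR, LO, AU, GI, GV]
Visit BN → queue [BC, IZ, HK, AR, LO, AU, GI, GV]
Visit BC; enqueue FI, LZ → queue [IZ, HK, AR, LO, AU, GI, GV, FI, LZ]
Visit IZ; enqueue OJ, RD → queue [HK, AR, LO, AU, GI, GV, FI, LZ, OJ, RD]
Visit HK; enqueue TZ → queue [AR, LO, AU, GI, GV, FI, LZ, OJ, RD, TZ]
Visit AR → queue [LO, AU, GI, GV, FI, LZ, OJ, RD, TZ]
Visit LO → queue [AU, GI, GV, FI, LZ, OJ, RD, TZ]
Visit AU → queue [GI, GV, FI, LZ, OJ, RD, TZ]
Visit GI → queue [GV, FI, LZ, OJ, RD, TZ]
Visit GV → queue [FI, LZ, OJ, RD, TZ]
Visit FI → queue [LZ, OJ, RD, TZ]
Visit LZ; enqueue GN → queue [OJ, RD, TZ, GN]
Visit OJ → queue [RD, TZ, GN]
Visit RD → queue [TZ, GN]
Visit TZ → queue [GN]
Visit GN → queue []

Visit order: PA, ES, TN, BN, BC, IZ, HK, AR, LO, AU, GI, GV, FI, LZ, OJ, RD, TZ, GN

GI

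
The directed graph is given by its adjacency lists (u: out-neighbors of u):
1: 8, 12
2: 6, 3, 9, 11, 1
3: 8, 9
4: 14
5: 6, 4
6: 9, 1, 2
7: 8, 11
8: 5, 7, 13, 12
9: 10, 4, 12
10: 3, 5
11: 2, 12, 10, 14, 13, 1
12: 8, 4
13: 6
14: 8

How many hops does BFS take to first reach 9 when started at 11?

Level 0: 11
Level 1: 1, 2, 10, 12, 13, 14
Level 2: 3, 4, 5, 6, 8, 9
Level 3: 7
9 first appears at level 2.

2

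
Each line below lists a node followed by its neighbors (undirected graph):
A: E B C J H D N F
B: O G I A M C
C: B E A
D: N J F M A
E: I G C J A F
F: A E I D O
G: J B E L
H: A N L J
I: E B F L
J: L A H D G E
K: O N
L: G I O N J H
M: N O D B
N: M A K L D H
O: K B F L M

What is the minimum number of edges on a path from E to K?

3

Level 0: E
Level 1: A, C, F, G, I, J
Level 2: B, D, H, L, N, O
Level 3: K, M
K first appears at level 3.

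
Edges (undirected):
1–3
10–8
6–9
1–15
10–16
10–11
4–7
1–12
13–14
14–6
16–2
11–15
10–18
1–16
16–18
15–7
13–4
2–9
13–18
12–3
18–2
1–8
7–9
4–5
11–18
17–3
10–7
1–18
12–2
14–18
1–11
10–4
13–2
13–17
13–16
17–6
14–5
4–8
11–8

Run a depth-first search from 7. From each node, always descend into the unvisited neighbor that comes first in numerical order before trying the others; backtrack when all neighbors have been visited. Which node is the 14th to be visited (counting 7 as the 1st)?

10

Visit 7
7 → 4
4 → 5
5 → 14
14 → 6
6 → 9
9 → 2
2 → 12
12 → 1
1 → 3
3 → 17
17 → 13
13 → 16
16 → 10
10 → 8
8 → 11
11 → 15
11 → 18

Visit order: 7, 4, 5, 14, 6, 9, 2, 12, 1, 3, 17, 13, 16, 10, 8, 11, 15, 18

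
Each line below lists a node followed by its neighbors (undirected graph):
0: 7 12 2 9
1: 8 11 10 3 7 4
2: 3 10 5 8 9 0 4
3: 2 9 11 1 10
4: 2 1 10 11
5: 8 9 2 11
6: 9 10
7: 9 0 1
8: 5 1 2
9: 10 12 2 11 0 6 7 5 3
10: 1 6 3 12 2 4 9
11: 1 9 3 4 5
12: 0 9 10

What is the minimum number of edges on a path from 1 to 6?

Level 0: 1
Level 1: 3, 4, 7, 8, 10, 11
Level 2: 0, 2, 5, 6, 9, 12
6 first appears at level 2.

2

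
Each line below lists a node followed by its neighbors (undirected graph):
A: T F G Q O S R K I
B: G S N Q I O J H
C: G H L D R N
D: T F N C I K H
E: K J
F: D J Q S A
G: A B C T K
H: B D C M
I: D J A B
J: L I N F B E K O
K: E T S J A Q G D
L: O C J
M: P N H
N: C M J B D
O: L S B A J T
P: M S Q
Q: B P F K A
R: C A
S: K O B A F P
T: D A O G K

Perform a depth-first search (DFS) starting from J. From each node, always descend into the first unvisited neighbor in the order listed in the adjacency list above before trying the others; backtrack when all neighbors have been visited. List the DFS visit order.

J → L → O → S → K → E → T → D → F → Q → B → G → A → R → C → H → M → P → N → I

Visit J
J → L
L → O
O → S
S → K
K → E
K → T
T → D
D → F
F → Q
Q → B
B → G
G → A
A → R
R → C
C → H
H → M
M → P
M → N
A → I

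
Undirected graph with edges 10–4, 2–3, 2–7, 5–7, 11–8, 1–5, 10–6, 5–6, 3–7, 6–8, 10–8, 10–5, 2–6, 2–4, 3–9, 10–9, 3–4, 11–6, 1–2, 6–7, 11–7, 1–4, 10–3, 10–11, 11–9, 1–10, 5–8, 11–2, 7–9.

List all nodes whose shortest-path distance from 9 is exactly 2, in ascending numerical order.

1, 2, 4, 5, 6, 8

Level 0: 9
Level 1: 3, 7, 10, 11
Level 2: 1, 2, 4, 5, 6, 8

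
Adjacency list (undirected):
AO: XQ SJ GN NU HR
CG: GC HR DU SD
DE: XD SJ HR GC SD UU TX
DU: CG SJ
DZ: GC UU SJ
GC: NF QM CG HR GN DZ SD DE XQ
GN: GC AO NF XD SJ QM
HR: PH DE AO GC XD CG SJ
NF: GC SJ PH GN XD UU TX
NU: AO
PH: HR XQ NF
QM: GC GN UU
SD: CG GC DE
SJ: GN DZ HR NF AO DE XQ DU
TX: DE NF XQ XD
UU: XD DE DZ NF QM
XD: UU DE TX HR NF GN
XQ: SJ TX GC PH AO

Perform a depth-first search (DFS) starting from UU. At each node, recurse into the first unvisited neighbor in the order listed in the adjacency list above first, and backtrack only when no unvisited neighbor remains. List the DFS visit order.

UU, XD, DE, SJ, GN, GC, NF, PH, HR, AO, XQ, TX, NU, CG, DU, SD, QM, DZ

Visit UU
UU → XD
XD → DE
DE → SJ
SJ → GN
GN → GC
GC → NF
NF → PH
PH → HR
HR → AO
AO → XQ
XQ → TX
AO → NU
HR → CG
CG → DU
CG → SD
GC → QM
GC → DZ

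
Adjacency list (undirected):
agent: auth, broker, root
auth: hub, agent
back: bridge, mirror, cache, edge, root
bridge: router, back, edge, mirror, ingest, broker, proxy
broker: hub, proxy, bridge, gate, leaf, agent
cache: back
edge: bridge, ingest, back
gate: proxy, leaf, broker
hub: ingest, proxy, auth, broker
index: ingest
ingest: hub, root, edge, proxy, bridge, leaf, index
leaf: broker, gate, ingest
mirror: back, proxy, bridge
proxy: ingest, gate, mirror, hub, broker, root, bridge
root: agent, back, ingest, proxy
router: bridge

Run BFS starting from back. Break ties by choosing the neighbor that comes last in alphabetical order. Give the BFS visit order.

Visit back; enqueue root, mirror, edge, cache, bridge → queue [root, mirror, edge, cache, bridge]
Visit root; enqueue proxy, ingest, agent → queue [mirror, edge, cache, bridge, proxy, ingest, agent]
Visit mirror → queue [edge, cache, bridge, proxy, ingest, agent]
Visit edge → queue [cache, bridge, proxy, ingest, agent]
Visit cache → queue [bridge, proxy, ingest, agent]
Visit bridge; enqueue router, broker → queue [proxy, ingest, agent, router, broker]
Visit proxy; enqueue hub, gate → queue [ingest, agent, router, broker, hub, gate]
Visit ingest; enqueue leaf, index → queue [agent, router, broker, hub, gate, leaf, index]
Visit agent; enqueue auth → queue [router, broker, hub, gate, leaf, index, auth]
Visit router → queue [broker, hub, gate, leaf, index, auth]
Visit broker → queue [hub, gate, leaf, index, auth]
Visit hub → queue [gate, leaf, index, auth]
Visit gate → queue [leaf, index, auth]
Visit leaf → queue [index, auth]
Visit index → queue [auth]
Visit auth → queue []

back root mirror edge cache bridge proxy ingest agent router broker hub gate leaf index auth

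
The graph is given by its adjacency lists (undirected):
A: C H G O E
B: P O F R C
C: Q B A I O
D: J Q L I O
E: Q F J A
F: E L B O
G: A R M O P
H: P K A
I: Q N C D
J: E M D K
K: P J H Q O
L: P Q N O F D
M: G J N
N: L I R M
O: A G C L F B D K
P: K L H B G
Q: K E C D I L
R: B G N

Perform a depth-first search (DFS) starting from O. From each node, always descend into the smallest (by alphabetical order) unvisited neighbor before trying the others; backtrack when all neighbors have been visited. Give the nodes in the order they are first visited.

O A C B F E J D I N L P G M R H K Q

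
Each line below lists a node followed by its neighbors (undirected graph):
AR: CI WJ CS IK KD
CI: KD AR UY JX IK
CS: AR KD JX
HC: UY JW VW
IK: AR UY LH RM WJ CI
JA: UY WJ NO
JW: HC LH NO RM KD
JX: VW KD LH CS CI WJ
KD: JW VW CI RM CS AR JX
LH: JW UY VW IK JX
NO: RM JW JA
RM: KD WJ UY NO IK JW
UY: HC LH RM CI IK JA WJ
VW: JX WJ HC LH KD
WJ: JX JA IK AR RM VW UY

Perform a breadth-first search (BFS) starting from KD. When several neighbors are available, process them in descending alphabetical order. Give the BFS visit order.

KD, VW, RM, JX, JW, CS, CI, AR, WJ, LH, HC, UY, NO, IK, JA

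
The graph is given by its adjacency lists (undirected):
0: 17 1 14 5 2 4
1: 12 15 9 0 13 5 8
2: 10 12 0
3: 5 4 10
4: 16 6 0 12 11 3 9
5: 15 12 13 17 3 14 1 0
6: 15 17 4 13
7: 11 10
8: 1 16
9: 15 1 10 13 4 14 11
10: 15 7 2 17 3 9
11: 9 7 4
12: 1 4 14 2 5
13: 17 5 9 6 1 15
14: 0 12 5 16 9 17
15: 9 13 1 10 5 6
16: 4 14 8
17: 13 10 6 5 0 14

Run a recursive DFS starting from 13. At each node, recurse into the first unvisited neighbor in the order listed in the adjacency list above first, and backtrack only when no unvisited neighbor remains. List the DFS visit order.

13, 17, 10, 15, 9, 1, 12, 4, 16, 14, 0, 5, 3, 2, 8, 6, 11, 7

Visit 13
13 → 17
17 → 10
10 → 15
15 → 9
9 → 1
1 → 12
12 → 4
4 → 16
16 → 14
14 → 0
0 → 5
5 → 3
0 → 2
16 → 8
4 → 6
4 → 11
11 → 7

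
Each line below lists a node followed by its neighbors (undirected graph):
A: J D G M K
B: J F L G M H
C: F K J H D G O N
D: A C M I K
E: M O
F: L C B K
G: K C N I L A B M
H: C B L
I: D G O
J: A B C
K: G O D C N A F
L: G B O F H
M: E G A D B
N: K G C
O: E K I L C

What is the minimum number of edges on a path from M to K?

2

Level 0: M
Level 1: A, B, D, E, G
Level 2: C, F, H, I, J, K, L, N, O
K first appears at level 2.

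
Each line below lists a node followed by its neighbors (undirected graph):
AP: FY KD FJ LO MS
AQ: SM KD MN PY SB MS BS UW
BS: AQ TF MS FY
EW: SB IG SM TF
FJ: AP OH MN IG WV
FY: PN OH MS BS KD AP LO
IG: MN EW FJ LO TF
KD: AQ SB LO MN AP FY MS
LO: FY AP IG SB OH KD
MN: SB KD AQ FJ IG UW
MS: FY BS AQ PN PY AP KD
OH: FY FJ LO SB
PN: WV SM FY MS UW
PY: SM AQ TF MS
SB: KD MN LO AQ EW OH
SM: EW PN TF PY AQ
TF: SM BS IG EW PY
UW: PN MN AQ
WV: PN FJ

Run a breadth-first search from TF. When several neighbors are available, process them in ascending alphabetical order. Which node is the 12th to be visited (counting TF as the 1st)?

LO

Visit TF; enqueue BS, EW, IG, PY, SM → queue [BS, EW, IG, PY, SM]
Visit BS; enqueue AQ, FY, MS → queue [EW, IG, PY, SM, AQ, FY, MS]
Visit EW; enqueue SB → queue [IG, PY, SM, AQ, FY, MS, SB]
Visit IG; enqueue FJ, LO, MN → queue [PY, SM, AQ, FY, MS, SB, FJ, LO, MN]
Visit PY → queue [SM, AQ, FY, MS, SB, FJ, LO, MN]
Visit SM; enqueue PN → queue [AQ, FY, MS, SB, FJ, LO, MN, PN]
Visit AQ; enqueue KD, UW → queue [FY, MS, SB, FJ, LO, MN, PN, KD, UW]
Visit FY; enqueue AP, OH → queue [MS, SB, FJ, LO, MN, PN, KD, UW, AP, OH]
Visit MS → queue [SB, FJ, LO, MN, PN, KD, UW, AP, OH]
Visit SB → queue [FJ, LO, MN, PN, KD, UW, AP, OH]
Visit FJ; enqueue WV → queue [LO, MN, PN, KD, UW, AP, OH, WV]
Visit LO → queue [MN, PN, KD, UW, AP, OH, WV]
Visit MN → queue [PN, KD, UW, AP, OH, WV]
Visit PN → queue [KD, UW, AP, OH, WV]
Visit KD → queue [UW, AP, OH, WV]
Visit UW → queue [AP, OH, WV]
Visit AP → queue [OH, WV]
Visit OH → queue [WV]
Visit WV → queue []

Visit order: TF, BS, EW, IG, PY, SM, AQ, FY, MS, SB, FJ, LO, MN, PN, KD, UW, AP, OH, WV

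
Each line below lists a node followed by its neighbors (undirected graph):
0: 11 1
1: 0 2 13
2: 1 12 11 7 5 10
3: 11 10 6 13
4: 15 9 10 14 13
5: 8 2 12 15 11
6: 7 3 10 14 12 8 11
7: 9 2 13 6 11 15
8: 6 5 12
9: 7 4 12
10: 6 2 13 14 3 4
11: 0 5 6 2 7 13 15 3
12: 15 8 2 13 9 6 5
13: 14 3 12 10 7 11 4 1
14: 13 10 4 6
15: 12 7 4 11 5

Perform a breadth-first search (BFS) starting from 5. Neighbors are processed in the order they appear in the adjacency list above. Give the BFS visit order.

Visit 5; enqueue 8, 2, 12, 15, 11 → queue [8, 2, 12, 15, 11]
Visit 8; enqueue 6 → queue [2, 12, 15, 11, 6]
Visit 2; enqueue 1, 7, 10 → queue [12, 15, 11, 6, 1, 7, 10]
Visit 12; enqueue 13, 9 → queue [15, 11, 6, 1, 7, 10, 13, 9]
Visit 15; enqueue 4 → queue [11, 6, 1, 7, 10, 13, 9, 4]
Visit 11; enqueue 0, 3 → queue [6, 1, 7, 10, 13, 9, 4, 0, 3]
Visit 6; enqueue 14 → queue [1, 7, 10, 13, 9, 4, 0, 3, 14]
Visit 1 → queue [7, 10, 13, 9, 4, 0, 3, 14]
Visit 7 → queue [10, 13, 9, 4, 0, 3, 14]
Visit 10 → queue [13, 9, 4, 0, 3, 14]
Visit 13 → queue [9, 4, 0, 3, 14]
Visit 9 → queue [4, 0, 3, 14]
Visit 4 → queue [0, 3, 14]
Visit 0 → queue [3, 14]
Visit 3 → queue [14]
Visit 14 → queue []

5, 8, 2, 12, 15, 11, 6, 1, 7, 10, 13, 9, 4, 0, 3, 14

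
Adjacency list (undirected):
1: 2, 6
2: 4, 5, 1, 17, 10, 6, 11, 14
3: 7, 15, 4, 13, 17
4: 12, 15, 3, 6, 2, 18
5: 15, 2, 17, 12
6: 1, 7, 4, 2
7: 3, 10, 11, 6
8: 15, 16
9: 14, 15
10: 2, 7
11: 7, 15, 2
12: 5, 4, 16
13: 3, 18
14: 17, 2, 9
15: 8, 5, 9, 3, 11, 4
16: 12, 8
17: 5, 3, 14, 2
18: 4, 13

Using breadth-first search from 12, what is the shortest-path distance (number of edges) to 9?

Level 0: 12
Level 1: 4, 5, 16
Level 2: 2, 3, 6, 8, 15, 17, 18
Level 3: 1, 7, 9, 10, 11, 13, 14
9 first appears at level 3.

3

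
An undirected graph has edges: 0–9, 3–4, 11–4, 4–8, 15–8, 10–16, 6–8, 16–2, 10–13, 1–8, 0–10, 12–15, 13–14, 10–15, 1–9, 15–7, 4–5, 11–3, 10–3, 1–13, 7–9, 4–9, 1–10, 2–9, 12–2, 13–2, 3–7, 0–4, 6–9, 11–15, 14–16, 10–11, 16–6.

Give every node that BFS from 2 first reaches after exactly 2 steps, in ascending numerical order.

0, 1, 4, 6, 7, 10, 14, 15

Level 0: 2
Level 1: 9, 12, 13, 16
Level 2: 0, 1, 4, 6, 7, 10, 14, 15
Level 3: 3, 5, 8, 11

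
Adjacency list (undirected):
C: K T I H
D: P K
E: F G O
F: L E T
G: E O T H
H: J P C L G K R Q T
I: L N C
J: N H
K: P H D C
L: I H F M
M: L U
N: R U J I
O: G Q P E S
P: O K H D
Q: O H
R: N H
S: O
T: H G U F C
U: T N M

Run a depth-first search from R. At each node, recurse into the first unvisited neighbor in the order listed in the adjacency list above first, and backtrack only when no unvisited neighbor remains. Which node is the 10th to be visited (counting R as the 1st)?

E

Visit R
R → N
N → U
U → T
T → H
H → J
H → P
P → O
O → G
G → E
E → F
F → L
L → I
I → C
C → K
K → D
L → M
O → Q
O → S

Visit order: R, N, U, T, H, J, P, O, G, E, F, L, I, C, K, D, M, Q, S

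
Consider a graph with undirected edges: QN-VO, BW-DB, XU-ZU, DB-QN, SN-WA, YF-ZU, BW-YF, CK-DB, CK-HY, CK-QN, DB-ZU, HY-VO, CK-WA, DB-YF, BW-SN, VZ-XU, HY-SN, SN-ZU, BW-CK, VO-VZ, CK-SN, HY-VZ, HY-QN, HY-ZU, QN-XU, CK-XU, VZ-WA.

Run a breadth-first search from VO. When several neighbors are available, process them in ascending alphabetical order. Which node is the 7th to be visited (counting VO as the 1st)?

Visit VO; enqueue HY, QN, VZ → queue [HY, QN, VZ]
Visit HY; enqueue CK, SN, ZU → queue [QN, VZ, CK, SN, ZU]
Visit QN; enqueue DB, XU → queue [VZ, CK, SN, ZU, DB, XU]
Visit VZ; enqueue WA → queue [CK, SN, ZU, DB, XU, WA]
Visit CK; enqueue BW → queue [SN, ZU, DB, XU, WA, BW]
Visit SN → queue [ZU, DB, XU, WA, BW]
Visit ZU; enqueue YF → queue [DB, XU, WA, BW, YF]
Visit DB → queue [XU, WA, BW, YF]
Visit XU → queue [WA, BW, YF]
Visit WA → queue [BW, YF]
Visit BW → queue [YF]
Visit YF → queue []

Visit order: VO, HY, QN, VZ, CK, SN, ZU, DB, XU, WA, BW, YF

ZU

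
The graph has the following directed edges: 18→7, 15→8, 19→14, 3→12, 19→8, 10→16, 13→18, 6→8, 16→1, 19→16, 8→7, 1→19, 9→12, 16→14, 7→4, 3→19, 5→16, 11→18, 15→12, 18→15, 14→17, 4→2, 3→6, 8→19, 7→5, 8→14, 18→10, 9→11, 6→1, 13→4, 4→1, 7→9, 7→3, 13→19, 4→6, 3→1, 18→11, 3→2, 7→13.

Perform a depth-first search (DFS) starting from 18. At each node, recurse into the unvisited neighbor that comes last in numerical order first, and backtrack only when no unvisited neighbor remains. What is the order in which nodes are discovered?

18 15 12 8 19 16 14 17 1 7 13 4 6 2 9 11 5 3 10

Visit 18
18 → 15
15 → 12
15 → 8
8 → 19
19 → 16
16 → 14
14 → 17
16 → 1
8 → 7
7 → 13
13 → 4
4 → 6
4 → 2
7 → 9
9 → 11
7 → 5
7 → 3
18 → 10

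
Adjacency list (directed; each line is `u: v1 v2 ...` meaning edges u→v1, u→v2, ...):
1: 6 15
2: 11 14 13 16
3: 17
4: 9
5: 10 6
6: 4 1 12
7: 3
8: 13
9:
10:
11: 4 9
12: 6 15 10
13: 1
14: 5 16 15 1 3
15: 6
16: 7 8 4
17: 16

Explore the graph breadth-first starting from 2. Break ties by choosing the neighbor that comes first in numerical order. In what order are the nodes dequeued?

2 → 11 → 13 → 14 → 16 → 4 → 9 → 1 → 3 → 5 → 15 → 7 → 8 → 6 → 17 → 10 → 12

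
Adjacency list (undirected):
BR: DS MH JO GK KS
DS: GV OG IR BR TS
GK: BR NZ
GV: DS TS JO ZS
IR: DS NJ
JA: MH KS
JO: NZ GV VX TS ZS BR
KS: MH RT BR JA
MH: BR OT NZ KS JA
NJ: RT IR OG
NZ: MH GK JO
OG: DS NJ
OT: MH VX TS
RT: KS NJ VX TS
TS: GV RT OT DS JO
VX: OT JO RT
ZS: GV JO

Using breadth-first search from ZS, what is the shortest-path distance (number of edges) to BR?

Level 0: ZS
Level 1: GV, JO
Level 2: BR, DS, NZ, TS, VX
Level 3: GK, IR, KS, MH, OG, OT, RT
Level 4: JA, NJ
BR first appears at level 2.

2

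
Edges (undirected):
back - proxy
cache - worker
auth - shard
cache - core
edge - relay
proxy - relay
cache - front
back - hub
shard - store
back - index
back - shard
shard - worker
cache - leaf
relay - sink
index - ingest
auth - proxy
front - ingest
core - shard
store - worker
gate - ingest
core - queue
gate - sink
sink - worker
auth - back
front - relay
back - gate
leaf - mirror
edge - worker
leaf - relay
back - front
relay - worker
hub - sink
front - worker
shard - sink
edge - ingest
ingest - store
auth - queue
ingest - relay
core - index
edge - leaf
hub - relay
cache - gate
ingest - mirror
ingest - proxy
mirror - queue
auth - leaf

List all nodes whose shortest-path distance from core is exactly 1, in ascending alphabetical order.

cache, index, queue, shard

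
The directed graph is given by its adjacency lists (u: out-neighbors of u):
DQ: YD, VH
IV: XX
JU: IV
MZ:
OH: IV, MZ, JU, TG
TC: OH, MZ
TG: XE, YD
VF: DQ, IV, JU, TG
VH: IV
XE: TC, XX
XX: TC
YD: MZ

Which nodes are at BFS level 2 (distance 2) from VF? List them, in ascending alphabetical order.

VH, XE, XX, YD

Level 0: VF
Level 1: DQ, IV, JU, TG
Level 2: VH, XE, XX, YD
Level 3: MZ, TC
Level 4: OH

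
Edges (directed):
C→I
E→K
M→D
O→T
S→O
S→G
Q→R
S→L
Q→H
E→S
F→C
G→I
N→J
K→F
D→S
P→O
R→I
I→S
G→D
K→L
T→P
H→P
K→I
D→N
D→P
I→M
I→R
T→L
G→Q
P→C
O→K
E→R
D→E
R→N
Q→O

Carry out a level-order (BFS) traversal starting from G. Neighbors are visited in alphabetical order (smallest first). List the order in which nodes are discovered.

Visit G; enqueue D, I, Q → queue [D, I, Q]
Visit D; enqueue E, N, P, S → queue [I, Q, E, N, P, S]
Visit I; enqueue M, R → queue [Q, E, N, P, S, M, R]
Visit Q; enqueue H, O → queue [E, N, P, S, M, R, H, O]
Visit E; enqueue K → queue [N, P, S, M, R, H, O, K]
Visit N; enqueue J → queue [P, S, M, R, H, O, K, J]
Visit P; enqueue C → queue [S, M, R, H, O, K, J, C]
Visit S; enqueue L → queue [M, R, H, O, K, J, C, L]
Visit M → queue [R, H, O, K, J, C, L]
Visit R → queue [H, O, K, J, C, L]
Visit H → queue [O, K, J, C, L]
Visit O; enqueue T → queue [K, J, C, L, T]
Visit K; enqueue F → queue [J, C, L, T, F]
Visit J → queue [C, L, T, F]
Visit C → queue [L, T, F]
Visit L → queue [T, F]
Visit T → queue [F]
Visit F → queue []

G D I Q E N P S M R H O K J C L T F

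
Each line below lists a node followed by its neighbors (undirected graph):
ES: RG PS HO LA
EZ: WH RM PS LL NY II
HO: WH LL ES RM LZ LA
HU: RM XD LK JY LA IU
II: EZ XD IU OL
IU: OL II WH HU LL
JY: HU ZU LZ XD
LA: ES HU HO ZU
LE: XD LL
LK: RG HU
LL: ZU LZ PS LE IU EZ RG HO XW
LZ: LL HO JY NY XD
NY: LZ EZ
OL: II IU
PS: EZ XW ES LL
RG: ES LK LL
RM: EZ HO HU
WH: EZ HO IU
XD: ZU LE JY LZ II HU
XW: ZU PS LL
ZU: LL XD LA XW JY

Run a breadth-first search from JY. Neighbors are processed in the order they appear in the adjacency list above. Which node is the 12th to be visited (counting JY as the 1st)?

HO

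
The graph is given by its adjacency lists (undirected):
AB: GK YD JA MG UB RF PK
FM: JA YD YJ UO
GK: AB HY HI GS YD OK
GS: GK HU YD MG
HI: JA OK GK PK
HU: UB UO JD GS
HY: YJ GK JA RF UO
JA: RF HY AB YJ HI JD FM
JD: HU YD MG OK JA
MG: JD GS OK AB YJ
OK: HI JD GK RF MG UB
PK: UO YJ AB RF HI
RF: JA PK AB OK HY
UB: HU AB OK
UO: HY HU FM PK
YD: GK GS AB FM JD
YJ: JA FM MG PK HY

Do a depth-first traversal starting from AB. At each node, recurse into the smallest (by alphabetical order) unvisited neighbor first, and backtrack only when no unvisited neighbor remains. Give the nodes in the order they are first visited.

AB, GK, GS, HU, JD, JA, FM, UO, HY, RF, OK, HI, PK, YJ, MG, UB, YD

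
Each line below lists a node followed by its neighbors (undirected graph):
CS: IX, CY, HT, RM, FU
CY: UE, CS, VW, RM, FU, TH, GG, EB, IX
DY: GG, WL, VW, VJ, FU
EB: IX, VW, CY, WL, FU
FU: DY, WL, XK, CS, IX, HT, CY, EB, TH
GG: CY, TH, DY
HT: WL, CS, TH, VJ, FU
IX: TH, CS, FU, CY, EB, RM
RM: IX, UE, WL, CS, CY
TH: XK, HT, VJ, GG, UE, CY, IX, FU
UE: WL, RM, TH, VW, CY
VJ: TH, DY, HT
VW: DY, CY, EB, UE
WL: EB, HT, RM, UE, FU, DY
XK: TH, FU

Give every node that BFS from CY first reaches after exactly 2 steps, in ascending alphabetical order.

Level 0: CY
Level 1: CS, EB, FU, GG, IX, RM, TH, UE, VW
Level 2: DY, HT, VJ, WL, XK

DY, HT, VJ, WL, XK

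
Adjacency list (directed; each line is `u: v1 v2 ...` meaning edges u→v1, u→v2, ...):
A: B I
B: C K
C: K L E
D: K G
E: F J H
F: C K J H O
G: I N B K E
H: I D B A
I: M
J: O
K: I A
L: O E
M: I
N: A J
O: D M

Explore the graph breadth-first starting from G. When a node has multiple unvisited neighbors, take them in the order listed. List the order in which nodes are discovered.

G I N B K E M A J C F H O L D

Visit G; enqueue I, N, B, K, E → queue [I, N, B, K, E]
Visit I; enqueue M → queue [N, B, K, E, M]
Visit N; enqueue A, J → queue [B, K, E, M, A, J]
Visit B; enqueue C → queue [K, E, M, A, J, C]
Visit K → queue [E, M, A, J, C]
Visit E; enqueue F, H → queue [M, A, J, C, F, H]
Visit M → queue [A, J, C, F, H]
Visit A → queue [J, C, F, H]
Visit J; enqueue O → queue [C, F, H, O]
Visit C; enqueue L → queue [F, H, O, L]
Visit F → queue [H, O, L]
Visit H; enqueue D → queue [O, L, D]
Visit O → queue [L, D]
Visit L → queue [D]
Visit D → queue []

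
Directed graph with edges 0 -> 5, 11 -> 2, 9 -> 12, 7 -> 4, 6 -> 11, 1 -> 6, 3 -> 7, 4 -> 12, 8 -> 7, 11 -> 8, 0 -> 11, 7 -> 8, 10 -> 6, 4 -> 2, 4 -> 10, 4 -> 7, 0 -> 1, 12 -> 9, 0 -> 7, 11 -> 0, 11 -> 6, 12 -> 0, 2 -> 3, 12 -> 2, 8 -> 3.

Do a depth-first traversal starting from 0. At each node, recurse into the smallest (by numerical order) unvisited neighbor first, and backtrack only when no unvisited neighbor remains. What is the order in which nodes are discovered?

Visit 0
0 → 1
1 → 6
6 → 11
11 → 2
2 → 3
3 → 7
7 → 4
4 → 10
4 → 12
12 → 9
7 → 8
0 → 5

0, 1, 6, 11, 2, 3, 7, 4, 10, 12, 9, 8, 5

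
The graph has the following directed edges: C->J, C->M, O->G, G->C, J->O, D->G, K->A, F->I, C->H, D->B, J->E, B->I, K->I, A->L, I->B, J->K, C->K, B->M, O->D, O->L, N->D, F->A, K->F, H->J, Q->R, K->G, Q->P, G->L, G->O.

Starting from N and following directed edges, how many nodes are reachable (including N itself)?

15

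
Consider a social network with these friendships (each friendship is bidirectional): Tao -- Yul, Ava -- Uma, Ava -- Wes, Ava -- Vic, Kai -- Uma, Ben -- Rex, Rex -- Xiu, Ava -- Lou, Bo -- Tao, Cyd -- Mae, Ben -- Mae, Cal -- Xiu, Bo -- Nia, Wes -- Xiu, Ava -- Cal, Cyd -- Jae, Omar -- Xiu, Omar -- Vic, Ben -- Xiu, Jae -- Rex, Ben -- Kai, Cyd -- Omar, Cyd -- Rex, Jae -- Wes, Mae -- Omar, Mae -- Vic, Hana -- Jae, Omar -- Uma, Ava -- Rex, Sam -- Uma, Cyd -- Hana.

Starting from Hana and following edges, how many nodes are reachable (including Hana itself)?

BFS from Hana visits: Hana, Jae, Cyd, Wes, Rex, Omar, Mae, Xiu, Ava, Ben, Vic, Uma, Cal, Lou, Kai, Sam
Reachable nodes: 16 of 20 total.

16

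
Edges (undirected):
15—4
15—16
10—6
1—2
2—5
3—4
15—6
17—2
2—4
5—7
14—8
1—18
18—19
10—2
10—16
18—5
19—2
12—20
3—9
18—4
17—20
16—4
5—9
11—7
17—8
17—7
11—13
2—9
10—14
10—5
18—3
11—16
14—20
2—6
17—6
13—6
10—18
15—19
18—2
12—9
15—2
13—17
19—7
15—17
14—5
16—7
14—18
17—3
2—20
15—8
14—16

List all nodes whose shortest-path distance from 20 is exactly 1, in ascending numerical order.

2, 12, 14, 17

Level 0: 20
Level 1: 2, 12, 14, 17
Level 2: 1, 3, 4, 5, 6, 7, 8, 9, 10, 13, 15, 16, 18, 19
Level 3: 11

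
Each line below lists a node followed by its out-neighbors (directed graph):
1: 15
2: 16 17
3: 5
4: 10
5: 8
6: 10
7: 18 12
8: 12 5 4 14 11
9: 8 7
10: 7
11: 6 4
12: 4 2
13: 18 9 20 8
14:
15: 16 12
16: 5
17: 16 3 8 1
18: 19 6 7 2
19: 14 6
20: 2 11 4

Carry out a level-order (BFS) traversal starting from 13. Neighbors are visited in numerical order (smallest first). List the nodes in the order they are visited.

Visit 13; enqueue 8, 9, 18, 20 → queue [8, 9, 18, 20]
Visit 8; enqueue 4, 5, 11, 12, 14 → queue [9, 18, 20, 4, 5, 11, 12, 14]
Visit 9; enqueue 7 → queue [18, 20, 4, 5, 11, 12, 14, 7]
Visit 18; enqueue 2, 6, 19 → queue [20, 4, 5, 11, 12, 14, 7, 2, 6, 19]
Visit 20 → queue [4, 5, 11, 12, 14, 7, 2, 6, 19]
Visit 4; enqueue 10 → queue [5, 11, 12, 14, 7, 2, 6, 19, 10]
Visit 5 → queue [11, 12, 14, 7, 2, 6, 19, 10]
Visit 11 → queue [12, 14, 7, 2, 6, 19, 10]
Visit 12 → queue [14, 7, 2, 6, 19, 10]
Visit 14 → queue [7, 2, 6, 19, 10]
Visit 7 → queue [2, 6, 19, 10]
Visit 2; enqueue 16, 17 → queue [6, 19, 10, 16, 17]
Visit 6 → queue [19, 10, 16, 17]
Visit 19 → queue [10, 16, 17]
Visit 10 → queue [16, 17]
Visit 16 → queue [17]
Visit 17; enqueue 1, 3 → queue [1, 3]
Visit 1; enqueue 15 → queue [3, 15]
Visit 3 → queue [15]
Visit 15 → queue []

13 8 9 18 20 4 5 11 12 14 7 2 6 19 10 16 17 1 3 15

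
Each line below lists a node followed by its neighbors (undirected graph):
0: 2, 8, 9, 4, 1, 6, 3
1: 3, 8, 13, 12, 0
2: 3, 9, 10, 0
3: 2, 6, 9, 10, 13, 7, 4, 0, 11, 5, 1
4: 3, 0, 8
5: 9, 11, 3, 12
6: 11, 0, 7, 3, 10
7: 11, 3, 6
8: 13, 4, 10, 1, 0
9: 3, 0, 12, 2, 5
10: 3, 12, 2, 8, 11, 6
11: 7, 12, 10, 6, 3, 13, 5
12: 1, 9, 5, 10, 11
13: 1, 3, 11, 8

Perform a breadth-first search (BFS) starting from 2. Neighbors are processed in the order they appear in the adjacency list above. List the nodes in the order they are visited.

Visit 2; enqueue 3, 9, 10, 0 → queue [3, 9, 10, 0]
Visit 3; enqueue 6, 13, 7, 4, 11, 5, 1 → queue [9, 10, 0, 6, 13, 7, 4, 11, 5, 1]
Visit 9; enqueue 12 → queue [10, 0, 6, 13, 7, 4, 11, 5, 1, 12]
Visit 10; enqueue 8 → queue [0, 6, 13, 7, 4, 11, 5, 1, 12, 8]
Visit 0 → queue [6, 13, 7, 4, 11, 5, 1, 12, 8]
Visit 6 → queue [13, 7, 4, 11, 5, 1, 12, 8]
Visit 13 → queue [7, 4, 11, 5, 1, 12, 8]
Visit 7 → queue [4, 11, 5, 1, 12, 8]
Visit 4 → queue [11, 5, 1, 12, 8]
Visit 11 → queue [5, 1, 12, 8]
Visit 5 → queue [1, 12, 8]
Visit 1 → queue [12, 8]
Visit 12 → queue [8]
Visit 8 → queue []

2 3 9 10 0 6 13 7 4 11 5 1 12 8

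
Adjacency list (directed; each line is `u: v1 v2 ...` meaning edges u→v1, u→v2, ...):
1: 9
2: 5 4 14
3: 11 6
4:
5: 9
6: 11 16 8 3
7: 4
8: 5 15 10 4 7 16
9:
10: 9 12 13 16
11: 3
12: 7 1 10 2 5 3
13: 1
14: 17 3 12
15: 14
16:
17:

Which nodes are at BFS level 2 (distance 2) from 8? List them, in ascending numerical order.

9, 12, 13, 14

Level 0: 8
Level 1: 4, 5, 7, 10, 15, 16
Level 2: 9, 12, 13, 14
Level 3: 1, 2, 3, 17
Level 4: 6, 11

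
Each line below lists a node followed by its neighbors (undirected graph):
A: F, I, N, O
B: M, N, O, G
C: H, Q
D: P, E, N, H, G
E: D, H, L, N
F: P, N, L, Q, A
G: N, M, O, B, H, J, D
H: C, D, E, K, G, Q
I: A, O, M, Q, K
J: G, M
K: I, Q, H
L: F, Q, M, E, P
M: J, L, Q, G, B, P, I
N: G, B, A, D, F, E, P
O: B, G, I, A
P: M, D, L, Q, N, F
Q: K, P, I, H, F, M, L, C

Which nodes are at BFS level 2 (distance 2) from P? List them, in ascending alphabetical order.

Level 0: P
Level 1: D, F, L, M, N, Q
Level 2: A, B, C, E, G, H, I, J, K
Level 3: O

A, B, C, E, G, H, I, J, K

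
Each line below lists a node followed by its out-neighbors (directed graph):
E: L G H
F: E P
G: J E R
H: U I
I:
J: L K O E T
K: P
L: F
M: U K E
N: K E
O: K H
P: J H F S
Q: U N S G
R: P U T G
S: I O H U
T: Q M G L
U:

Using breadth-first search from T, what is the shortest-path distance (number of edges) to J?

Level 0: T
Level 1: G, L, M, Q
Level 2: E, F, J, K, N, R, S, U
Level 3: H, I, O, P
J first appears at level 2.

2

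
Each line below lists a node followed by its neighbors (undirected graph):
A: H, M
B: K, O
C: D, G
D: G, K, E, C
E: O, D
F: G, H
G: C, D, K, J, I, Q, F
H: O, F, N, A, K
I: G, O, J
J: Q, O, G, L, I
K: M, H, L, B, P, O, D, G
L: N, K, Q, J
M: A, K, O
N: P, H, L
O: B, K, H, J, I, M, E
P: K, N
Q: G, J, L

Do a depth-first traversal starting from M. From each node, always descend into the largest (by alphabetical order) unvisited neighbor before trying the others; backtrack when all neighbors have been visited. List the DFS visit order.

Visit M
M → O
O → K
K → P
P → N
N → L
L → Q
Q → J
J → I
I → G
G → F
F → H
H → A
G → D
D → E
D → C
K → B

M, O, K, P, N, L, Q, J, I, G, F, H, A, D, E, C, B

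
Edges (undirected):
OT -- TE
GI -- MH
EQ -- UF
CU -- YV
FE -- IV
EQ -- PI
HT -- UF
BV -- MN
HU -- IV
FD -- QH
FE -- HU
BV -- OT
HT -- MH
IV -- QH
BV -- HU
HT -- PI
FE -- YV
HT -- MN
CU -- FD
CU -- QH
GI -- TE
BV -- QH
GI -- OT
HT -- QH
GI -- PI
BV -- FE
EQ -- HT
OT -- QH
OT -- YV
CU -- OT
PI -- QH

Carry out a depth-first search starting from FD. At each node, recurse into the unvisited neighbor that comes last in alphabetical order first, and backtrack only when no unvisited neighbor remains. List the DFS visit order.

Visit FD
FD → QH
QH → PI
PI → HT
HT → UF
UF → EQ
HT → MN
MN → BV
BV → OT
OT → YV
YV → FE
FE → IV
IV → HU
YV → CU
OT → TE
TE → GI
GI → MH

FD, QH, PI, HT, UF, EQ, MN, BV, OT, YV, FE, IV, HU, CU, TE, GI, MH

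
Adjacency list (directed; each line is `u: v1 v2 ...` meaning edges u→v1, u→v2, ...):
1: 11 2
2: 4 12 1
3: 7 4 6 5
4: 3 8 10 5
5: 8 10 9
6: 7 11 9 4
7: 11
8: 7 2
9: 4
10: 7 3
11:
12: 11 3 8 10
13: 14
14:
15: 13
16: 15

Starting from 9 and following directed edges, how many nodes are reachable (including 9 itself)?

BFS from 9 visits: 9, 4, 3, 5, 8, 10, 6, 7, 2, 11, 1, 12
Reachable nodes: 12 of 16 total.

12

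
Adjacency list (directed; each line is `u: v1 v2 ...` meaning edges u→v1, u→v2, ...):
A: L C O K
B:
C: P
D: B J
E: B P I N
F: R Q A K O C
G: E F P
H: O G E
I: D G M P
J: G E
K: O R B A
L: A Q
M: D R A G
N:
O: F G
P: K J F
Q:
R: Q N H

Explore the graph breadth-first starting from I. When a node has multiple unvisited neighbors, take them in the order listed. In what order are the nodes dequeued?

I, D, G, M, P, B, J, E, F, R, A, K, N, Q, O, C, H, L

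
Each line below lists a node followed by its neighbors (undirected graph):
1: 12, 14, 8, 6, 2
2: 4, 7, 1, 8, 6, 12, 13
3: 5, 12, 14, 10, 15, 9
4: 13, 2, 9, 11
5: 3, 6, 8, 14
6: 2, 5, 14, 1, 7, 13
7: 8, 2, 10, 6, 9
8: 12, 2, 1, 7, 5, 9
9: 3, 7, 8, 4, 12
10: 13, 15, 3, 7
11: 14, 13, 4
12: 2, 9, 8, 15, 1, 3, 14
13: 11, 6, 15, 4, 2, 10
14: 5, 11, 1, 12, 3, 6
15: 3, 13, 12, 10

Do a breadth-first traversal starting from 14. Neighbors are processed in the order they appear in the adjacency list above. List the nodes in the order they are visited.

14, 5, 11, 1, 12, 3, 6, 8, 13, 4, 2, 9, 15, 10, 7

Visit 14; enqueue 5, 11, 1, 12, 3, 6 → queue [5, 11, 1, 12, 3, 6]
Visit 5; enqueue 8 → queue [11, 1, 12, 3, 6, 8]
Visit 11; enqueue 13, 4 → queue [1, 12, 3, 6, 8, 13, 4]
Visit 1; enqueue 2 → queue [12, 3, 6, 8, 13, 4, 2]
Visit 12; enqueue 9, 15 → queue [3, 6, 8, 13, 4, 2, 9, 15]
Visit 3; enqueue 10 → queue [6, 8, 13, 4, 2, 9, 15, 10]
Visit 6; enqueue 7 → queue [8, 13, 4, 2, 9, 15, 10, 7]
Visit 8 → queue [13, 4, 2, 9, 15, 10, 7]
Visit 13 → queue [4, 2, 9, 15, 10, 7]
Visit 4 → queue [2, 9, 15, 10, 7]
Visit 2 → queue [9, 15, 10, 7]
Visit 9 → queue [15, 10, 7]
Visit 15 → queue [10, 7]
Visit 10 → queue [7]
Visit 7 → queue []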